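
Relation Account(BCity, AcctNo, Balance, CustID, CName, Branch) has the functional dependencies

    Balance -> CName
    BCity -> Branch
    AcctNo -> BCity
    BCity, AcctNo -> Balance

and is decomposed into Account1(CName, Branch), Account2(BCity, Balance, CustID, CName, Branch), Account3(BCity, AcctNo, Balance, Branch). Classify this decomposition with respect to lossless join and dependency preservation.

Lossless test (chase): Rows 2 and 3 agree on Balance; apply Balance→CName and equate their CName entries. No row becomes fully distinguished — the join is lossy.
Dependency preservation: every FD's attributes lie within a single fragment, so each can be enforced locally — preserved.

lossy but dependency-preserving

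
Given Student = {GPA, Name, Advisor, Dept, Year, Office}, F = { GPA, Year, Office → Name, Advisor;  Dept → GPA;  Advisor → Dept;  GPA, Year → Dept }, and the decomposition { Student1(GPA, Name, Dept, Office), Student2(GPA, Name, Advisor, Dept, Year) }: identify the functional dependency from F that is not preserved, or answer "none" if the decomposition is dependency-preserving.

Check GPA, Year, Office → Name, Advisor: no single fragment contains all of {GPA, Name, Advisor, Year, Office}, and the restricted closure of {GPA, Year, Office} across the fragments never reaches {Name, Advisor}.
Dept → GPA is preserved.
Advisor → Dept is preserved.
GPA, Year → Dept is preserved.

GPA, Year, Office → Name, Advisor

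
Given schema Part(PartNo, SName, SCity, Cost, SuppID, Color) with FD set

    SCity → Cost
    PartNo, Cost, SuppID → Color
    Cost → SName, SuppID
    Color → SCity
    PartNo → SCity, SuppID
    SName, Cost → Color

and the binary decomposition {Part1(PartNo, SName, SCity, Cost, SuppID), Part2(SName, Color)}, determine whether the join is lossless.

Common attributes: Part1 ∩ Part2 = {SName}.
No dependency enlarges {SName}, so (SName)⁺ = {SName}.
The closure contains neither all of Part1 = {PartNo, SName, SCity, Cost, SuppID} nor all of Part2 = {SName, Color}, so the common attributes are not a superkey of either fragment. The join is lossy.

No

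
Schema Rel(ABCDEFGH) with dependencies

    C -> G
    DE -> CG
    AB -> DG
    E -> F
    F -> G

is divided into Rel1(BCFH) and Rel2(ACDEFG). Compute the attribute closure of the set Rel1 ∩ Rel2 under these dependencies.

Rel1 ∩ Rel2 = {CF}.
C → G applies, adding G
Closure: {CFG}.

CFG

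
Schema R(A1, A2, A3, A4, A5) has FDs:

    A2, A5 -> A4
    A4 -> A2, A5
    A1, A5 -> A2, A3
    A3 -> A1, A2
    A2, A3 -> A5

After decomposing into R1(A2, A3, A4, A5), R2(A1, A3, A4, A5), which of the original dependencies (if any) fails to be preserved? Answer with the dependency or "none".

none

A2, A5 → A4 lies within R1.
A4 → A2, A5 lies within R1.
A1, A5 → A2, A3: restricted closure across fragments reaches A2, A3.
A3 → A1, A2: restricted closure across fragments reaches A1, A2.
A2, A3 → A5 lies within R1.
Every dependency is enforceable on the fragments, so the decomposition is dependency-preserving.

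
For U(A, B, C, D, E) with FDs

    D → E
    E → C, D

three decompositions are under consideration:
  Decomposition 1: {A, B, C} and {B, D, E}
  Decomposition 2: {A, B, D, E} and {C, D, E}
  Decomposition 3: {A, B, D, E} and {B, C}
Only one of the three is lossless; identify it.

Decomposition 2

Decomposition 1: common = {B}, closure = {B} → lossy.
Decomposition 2: common = {D, E}, closure = {C, D, E} → lossless.
Decomposition 3: common = {B}, closure = {B} → lossy.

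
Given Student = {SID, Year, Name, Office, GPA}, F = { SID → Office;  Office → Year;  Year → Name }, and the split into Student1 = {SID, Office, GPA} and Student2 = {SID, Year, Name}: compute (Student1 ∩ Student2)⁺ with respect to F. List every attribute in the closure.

Student1 ∩ Student2 = {SID}.
SID → Office applies, adding Office
Office → Year applies, adding Year
Year → Name applies, adding Name
Closure: {SID, Year, Name, Office}.

SID, Year, Name, Office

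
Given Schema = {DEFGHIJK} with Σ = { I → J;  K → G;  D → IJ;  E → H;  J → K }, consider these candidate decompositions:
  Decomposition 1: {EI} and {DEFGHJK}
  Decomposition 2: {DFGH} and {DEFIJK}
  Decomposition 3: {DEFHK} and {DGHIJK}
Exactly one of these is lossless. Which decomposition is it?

Decomposition 1: common = {E}, closure = {EH} → lossy.
Decomposition 2: common = {DF}, closure = {DFGIJK} → lossy.
Decomposition 3: common = {DHK}, closure = {DGHIJK} → lossless.

Decomposition 3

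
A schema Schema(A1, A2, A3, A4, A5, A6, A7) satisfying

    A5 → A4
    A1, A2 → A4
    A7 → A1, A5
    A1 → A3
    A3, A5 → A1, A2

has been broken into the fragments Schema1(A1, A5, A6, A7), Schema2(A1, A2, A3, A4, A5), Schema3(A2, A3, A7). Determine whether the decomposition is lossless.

Yes

Chase test. Columns are A1, A2, A3, A4, A5, A6, A7; row i has aⱼ where attribute j ∈ Schemai, else bᵢⱼ.
Initial tableau (one row per fragment):
  row 1: a1 b12 b13 b14 a5 a6 a7
  row 2: a1 a2 a3 a4 a5 b26 b27
  row 3: b31 a2 a3 b34 b35 b36 a7
Rows 1 and 2 agree on A5; apply A5→A4 and equate their A4 entries.
Rows 1 and 3 agree on A7; apply A7→A1, A5 and equate their A1, A5 entries.
Rows 1 and 2 agree on A1; apply A1→A3 and equate their A3 entries.
Rows 1 and 2 agree on A3, A5; apply A3, A5→A1, A2 and equate their A1, A2 entries.
Rows 1 and 3 agree on A5; apply A5→A4 and equate their A4 entries.
Row 1 is now all distinguished symbols — the join is lossless.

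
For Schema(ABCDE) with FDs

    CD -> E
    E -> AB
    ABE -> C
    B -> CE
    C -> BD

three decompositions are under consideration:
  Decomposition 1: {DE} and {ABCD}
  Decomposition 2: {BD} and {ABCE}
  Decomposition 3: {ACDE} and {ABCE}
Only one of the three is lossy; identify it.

Decomposition 1

Decomposition 1: common = {D}, closure = {D} → lossy.
Decomposition 2: common = {B}, closure = {ABCDE} → lossless.
Decomposition 3: common = {ACE}, closure = {ABCDE} → lossless.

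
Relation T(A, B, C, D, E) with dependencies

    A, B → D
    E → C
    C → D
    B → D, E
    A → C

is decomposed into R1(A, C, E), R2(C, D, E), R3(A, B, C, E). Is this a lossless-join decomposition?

Yes

Chase test. Columns are A, B, C, D, E; row i has aⱼ where attribute j ∈ Ri, else bᵢⱼ.
Initial tableau (one row per fragment):
  row 1: a1 b12 a3 b14 a5
  row 2: b21 b22 a3 a4 a5
  row 3: a1 a2 a3 b34 a5
Rows 1 and 2 agree on C; apply C→D and equate their D entries.
Rows 1 and 3 agree on C; apply C→D and equate their D entries.
Row 3 is now all distinguished symbols — the join is lossless.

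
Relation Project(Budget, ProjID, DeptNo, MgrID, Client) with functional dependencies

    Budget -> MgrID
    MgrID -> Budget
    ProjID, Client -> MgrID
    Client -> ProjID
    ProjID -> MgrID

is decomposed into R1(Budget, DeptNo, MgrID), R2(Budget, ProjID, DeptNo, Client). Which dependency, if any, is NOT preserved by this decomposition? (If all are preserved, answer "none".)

none

Budget → MgrID lies within R1.
MgrID → Budget lies within R1.
ProjID, Client → MgrID: restricted closure across fragments reaches MgrID.
Client → ProjID lies within R2.
ProjID → MgrID: restricted closure across fragments reaches MgrID.
Every dependency is enforceable on the fragments, so the decomposition is dependency-preserving.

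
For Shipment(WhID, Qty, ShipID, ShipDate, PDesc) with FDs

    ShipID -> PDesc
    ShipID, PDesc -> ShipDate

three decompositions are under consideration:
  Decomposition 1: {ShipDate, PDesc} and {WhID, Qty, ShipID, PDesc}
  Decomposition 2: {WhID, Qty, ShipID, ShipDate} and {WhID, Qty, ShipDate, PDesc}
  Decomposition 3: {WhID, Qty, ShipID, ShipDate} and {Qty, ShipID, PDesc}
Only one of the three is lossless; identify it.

Decomposition 3

Decomposition 1: common = {PDesc}, closure = {PDesc} → lossy.
Decomposition 2: common = {WhID, Qty, ShipDate}, closure = {WhID, Qty, ShipDate} → lossy.
Decomposition 3: common = {Qty, ShipID}, closure = {Qty, ShipID, ShipDate, PDesc} → lossless.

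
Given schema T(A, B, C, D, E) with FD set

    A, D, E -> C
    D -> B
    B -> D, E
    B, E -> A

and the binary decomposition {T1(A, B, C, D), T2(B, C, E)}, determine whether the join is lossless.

Yes

Common attributes: T1 ∩ T2 = {B, C}.
Closure of {B, C}: B → D, E applies, adding D, E; B, E → A applies, adding A. So (B, C)⁺ = {A, B, C, D, E}.
This closure contains every attribute of T1, so T1 ∩ T2 → T1. The join is lossless.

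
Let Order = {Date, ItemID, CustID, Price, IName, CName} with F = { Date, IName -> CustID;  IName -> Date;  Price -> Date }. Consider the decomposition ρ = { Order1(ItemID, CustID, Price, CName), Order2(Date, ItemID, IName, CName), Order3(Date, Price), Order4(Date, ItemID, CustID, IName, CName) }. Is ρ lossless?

No

Chase test. Columns are Date, ItemID, CustID, Price, IName, CName; row i has aⱼ where attribute j ∈ Orderi, else bᵢⱼ.
Initial tableau (one row per fragment):
  row 1: b11 a2 a3 a4 b15 a6
  row 2: a1 a2 b23 b24 a5 a6
  row 3: a1 b32 b33 a4 b35 b36
  row 4: a1 a2 a3 b44 a5 a6
Rows 2 and 4 agree on Date, IName; apply Date, IName→CustID and equate their CustID entries.
Rows 1 and 3 agree on Price; apply Price→Date and equate their Date entries.
No row becomes fully distinguished — the join is lossy.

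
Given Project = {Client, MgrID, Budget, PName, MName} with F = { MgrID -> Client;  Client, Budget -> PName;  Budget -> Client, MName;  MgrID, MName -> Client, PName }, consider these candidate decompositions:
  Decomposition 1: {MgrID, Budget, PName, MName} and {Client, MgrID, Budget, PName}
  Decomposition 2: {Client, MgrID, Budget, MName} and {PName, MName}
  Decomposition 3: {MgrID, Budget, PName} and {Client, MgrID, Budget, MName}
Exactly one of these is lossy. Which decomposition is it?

Decomposition 2

Decomposition 1: common = {MgrID, Budget, PName}, closure = {Client, MgrID, Budget, PName, MName} → lossless.
Decomposition 2: common = {MName}, closure = {MName} → lossy.
Decomposition 3: common = {MgrID, Budget}, closure = {Client, MgrID, Budget, PName, MName} → lossless.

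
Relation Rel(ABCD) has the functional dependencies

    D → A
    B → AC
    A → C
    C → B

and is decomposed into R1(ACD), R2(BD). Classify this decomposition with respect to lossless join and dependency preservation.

lossless but not dependency-preserving

Lossless test: (D)⁺ = {ABCD}, which contains all of one fragment — lossless.
Dependency preservation: the restricted closure of {B} across the fragments never reaches {AC}, so B → AC cannot be enforced without a join — not preserved.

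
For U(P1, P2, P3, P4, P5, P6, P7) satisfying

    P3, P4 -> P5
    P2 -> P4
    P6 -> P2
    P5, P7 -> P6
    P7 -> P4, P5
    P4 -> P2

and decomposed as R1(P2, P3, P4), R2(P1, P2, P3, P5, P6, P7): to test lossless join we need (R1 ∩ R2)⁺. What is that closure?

R1 ∩ R2 = {P2, P3}.
P2 → P4 applies, adding P4
P3, P4 → P5 applies, adding P5
Closure: {P2, P3, P4, P5}.

P2, P3, P4, P5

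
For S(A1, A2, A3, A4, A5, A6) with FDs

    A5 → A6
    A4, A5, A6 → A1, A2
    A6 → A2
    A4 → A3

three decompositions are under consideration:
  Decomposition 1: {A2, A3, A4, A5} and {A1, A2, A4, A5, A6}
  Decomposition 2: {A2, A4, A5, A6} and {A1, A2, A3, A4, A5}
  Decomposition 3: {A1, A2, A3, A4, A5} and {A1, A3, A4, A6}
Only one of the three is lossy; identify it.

Decomposition 3

Decomposition 1: common = {A2, A4, A5}, closure = {A1, A2, A3, A4, A5, A6} → lossless.
Decomposition 2: common = {A2, A4, A5}, closure = {A1, A2, A3, A4, A5, A6} → lossless.
Decomposition 3: common = {A1, A3, A4}, closure = {A1, A3, A4} → lossy.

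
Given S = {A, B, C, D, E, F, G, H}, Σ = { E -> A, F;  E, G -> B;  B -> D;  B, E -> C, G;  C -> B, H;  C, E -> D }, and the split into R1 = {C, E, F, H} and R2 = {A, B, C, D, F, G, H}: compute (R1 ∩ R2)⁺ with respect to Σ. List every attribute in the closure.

B, C, D, F, H

R1 ∩ R2 = {C, F, H}.
C → B, H applies, adding B
B → D applies, adding D
Closure: {B, C, D, F, H}.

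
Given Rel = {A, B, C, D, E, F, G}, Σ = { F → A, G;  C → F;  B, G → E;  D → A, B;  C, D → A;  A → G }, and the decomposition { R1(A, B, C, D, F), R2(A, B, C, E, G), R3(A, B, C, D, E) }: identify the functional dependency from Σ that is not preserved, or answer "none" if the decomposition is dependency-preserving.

F → A, G: restricted closure across fragments reaches A, G.
C → F lies within R1.
B, G → E lies within R2.
D → A, B lies within R1.
C, D → A lies within R1.
A → G lies within R2.
Every dependency is enforceable on the fragments, so the decomposition is dependency-preserving.

none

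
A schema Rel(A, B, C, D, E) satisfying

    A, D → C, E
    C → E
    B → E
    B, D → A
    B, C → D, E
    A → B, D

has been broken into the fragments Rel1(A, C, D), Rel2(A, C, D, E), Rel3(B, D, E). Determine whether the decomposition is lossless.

Chase test. Columns are A, B, C, D, E; row i has aⱼ where attribute j ∈ Reli, else bᵢⱼ.
Initial tableau (one row per fragment):
  row 1: a1 b12 a3 a4 b15
  row 2: a1 b22 a3 a4 a5
  row 3: b31 a2 b33 a4 a5
Rows 1 and 2 agree on A, D; apply A, D→C, E and equate their C, E entries.
Rows 1 and 2 agree on A; apply A→B, D and equate their B, D entries.
No row becomes fully distinguished — the join is lossy.

No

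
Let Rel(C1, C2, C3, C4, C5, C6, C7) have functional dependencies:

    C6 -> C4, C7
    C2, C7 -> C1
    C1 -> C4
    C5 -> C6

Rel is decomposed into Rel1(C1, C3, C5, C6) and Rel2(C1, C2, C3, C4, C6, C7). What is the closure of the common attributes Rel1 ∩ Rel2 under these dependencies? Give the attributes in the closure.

C1, C3, C4, C6, C7

Rel1 ∩ Rel2 = {C1, C3, C6}.
C6 → C4, C7 applies, adding C4, C7
Closure: {C1, C3, C4, C6, C7}.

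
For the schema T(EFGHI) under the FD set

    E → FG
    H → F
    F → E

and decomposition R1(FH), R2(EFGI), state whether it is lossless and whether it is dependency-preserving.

lossy but dependency-preserving

Lossless test: (F)⁺ = {EFG}, which is a superkey of neither fragment — lossy.
Dependency preservation: every FD's attributes lie within a single fragment, so each can be enforced locally — preserved.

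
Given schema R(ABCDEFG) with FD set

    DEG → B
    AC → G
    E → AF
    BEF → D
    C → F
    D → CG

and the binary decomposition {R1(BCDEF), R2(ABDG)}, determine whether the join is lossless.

Common attributes: R1 ∩ R2 = {BD}.
Closure of {BD}: D → CG applies, adding CG; C → F applies, adding F. So (BD)⁺ = {BCDFG}.
The closure contains neither all of R1 = {BCDEF} nor all of R2 = {ABDG}, so the common attributes are not a superkey of either fragment. The join is lossy.

No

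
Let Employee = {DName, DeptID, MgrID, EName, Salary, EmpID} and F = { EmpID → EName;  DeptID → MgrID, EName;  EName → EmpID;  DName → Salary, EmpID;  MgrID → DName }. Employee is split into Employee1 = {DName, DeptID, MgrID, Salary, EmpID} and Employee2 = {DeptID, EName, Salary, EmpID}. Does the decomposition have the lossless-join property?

Yes

Common attributes: Employee1 ∩ Employee2 = {DeptID, Salary, EmpID}.
Closure of {DeptID, Salary, EmpID}: EmpID → EName applies, adding EName; DeptID → MgrID, EName applies, adding MgrID; MgrID → DName applies, adding DName. So (DeptID, Salary, EmpID)⁺ = {DName, DeptID, MgrID, EName, Salary, EmpID}.
This closure contains every attribute of Employee1, so Employee1 ∩ Employee2 → Employee1. The join is lossless.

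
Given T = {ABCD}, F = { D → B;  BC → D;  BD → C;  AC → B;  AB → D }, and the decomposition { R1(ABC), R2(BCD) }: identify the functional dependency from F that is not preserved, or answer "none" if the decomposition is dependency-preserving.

D → B lies within R2.
BC → D lies within R2.
BD → C lies within R2.
AC → B lies within R1.
AB → D: restricted closure across fragments reaches D.
Every dependency is enforceable on the fragments, so the decomposition is dependency-preserving.

none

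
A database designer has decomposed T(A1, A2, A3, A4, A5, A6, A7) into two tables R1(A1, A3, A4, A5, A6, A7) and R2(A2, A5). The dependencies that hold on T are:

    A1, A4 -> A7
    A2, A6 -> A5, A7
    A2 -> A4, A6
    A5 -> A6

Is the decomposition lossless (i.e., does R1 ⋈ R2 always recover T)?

Common attributes: R1 ∩ R2 = {A5}.
Closure of {A5}: A5 → A6 applies, adding A6. So (A5)⁺ = {A5, A6}.
The closure contains neither all of R1 = {A1, A3, A4, A5, A6, A7} nor all of R2 = {A2, A5}, so the common attributes are not a superkey of either fragment. The join is lossy.

No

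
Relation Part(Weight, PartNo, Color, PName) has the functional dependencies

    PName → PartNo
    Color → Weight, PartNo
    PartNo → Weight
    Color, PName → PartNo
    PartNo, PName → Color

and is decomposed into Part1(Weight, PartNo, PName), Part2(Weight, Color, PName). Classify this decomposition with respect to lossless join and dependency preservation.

Lossless test: (Weight, PName)⁺ = {Weight, PartNo, Color, PName}, which contains all of one fragment — lossless.
Dependency preservation: the restricted closure of {Color} across the fragments never reaches {Weight, PartNo}, so Color → Weight, PartNo cannot be enforced without a join — not preserved.

lossless but not dependency-preserving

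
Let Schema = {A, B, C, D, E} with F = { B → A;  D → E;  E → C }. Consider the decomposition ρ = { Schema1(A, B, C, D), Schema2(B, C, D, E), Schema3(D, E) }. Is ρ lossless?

Chase test. Columns are A, B, C, D, E; row i has aⱼ where attribute j ∈ Schemai, else bᵢⱼ.
Initial tableau (one row per fragment):
  row 1: a1 a2 a3 a4 b15
  row 2: b21 a2 a3 a4 a5
  row 3: b31 b32 b33 a4 a5
Rows 1 and 2 agree on B; apply B→A and equate their A entries.
Rows 1 and 2 agree on D; apply D→E and equate their E entries.
Rows 1 and 3 agree on E; apply E→C and equate their C entries.
Row 1 is now all distinguished symbols — the join is lossless.

Yes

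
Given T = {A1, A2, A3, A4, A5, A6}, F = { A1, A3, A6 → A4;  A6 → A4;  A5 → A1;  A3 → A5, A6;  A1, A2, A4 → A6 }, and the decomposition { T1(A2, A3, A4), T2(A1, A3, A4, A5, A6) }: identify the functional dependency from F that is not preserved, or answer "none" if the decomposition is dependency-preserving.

Check A1, A2, A4 → A6: no single fragment contains all of {A1, A2, A4, A6}, and the restricted closure of {A1, A2, A4} across the fragments never reaches {A6}.
A1, A3, A6 → A4 is preserved.
A6 → A4 is preserved.
A5 → A1 is preserved.
A3 → A5, A6 is preserved.

A1, A2, A4 → A6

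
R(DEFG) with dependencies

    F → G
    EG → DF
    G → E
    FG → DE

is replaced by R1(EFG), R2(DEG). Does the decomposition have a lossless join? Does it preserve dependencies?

lossless and dependency-preserving

Lossless test: (EG)⁺ = {DEFG}, which contains all of one fragment — lossless.
Dependency preservation: EG → DF; FG → DE are not contained in any single fragment, but the restricted closure of each left-hand side across the fragments still reaches the right-hand side; the remaining FDs each lie inside some fragment. All dependencies are preserved.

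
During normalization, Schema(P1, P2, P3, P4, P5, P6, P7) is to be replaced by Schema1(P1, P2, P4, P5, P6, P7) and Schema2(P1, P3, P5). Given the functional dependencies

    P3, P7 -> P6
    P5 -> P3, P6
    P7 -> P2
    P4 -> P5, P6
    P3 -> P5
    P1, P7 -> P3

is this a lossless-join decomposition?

Common attributes: Schema1 ∩ Schema2 = {P1, P5}.
Closure of {P1, P5}: P5 → P3, P6 applies, adding P3, P6. So (P1, P5)⁺ = {P1, P3, P5, P6}.
This closure contains every attribute of Schema2, so Schema1 ∩ Schema2 → Schema2. The join is lossless.

Yes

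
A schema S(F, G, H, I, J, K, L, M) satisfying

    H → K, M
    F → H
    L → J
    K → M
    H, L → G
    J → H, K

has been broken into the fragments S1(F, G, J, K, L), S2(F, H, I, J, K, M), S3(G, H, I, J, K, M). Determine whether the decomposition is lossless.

No

Chase test. Columns are F, G, H, I, J, K, L, M; row i has aⱼ where attribute j ∈ Si, else bᵢⱼ.
Initial tableau (one row per fragment):
  row 1: a1 a2 b13 b14 a5 a6 a7 b18
  row 2: a1 b22 a3 a4 a5 a6 b27 a8
  row 3: b31 a2 a3 a4 a5 a6 b37 a8
Rows 1 and 2 agree on F; apply F→H and equate their H entries.
Rows 1 and 2 agree on K; apply K→M and equate their M entries.
No row becomes fully distinguished — the join is lossy.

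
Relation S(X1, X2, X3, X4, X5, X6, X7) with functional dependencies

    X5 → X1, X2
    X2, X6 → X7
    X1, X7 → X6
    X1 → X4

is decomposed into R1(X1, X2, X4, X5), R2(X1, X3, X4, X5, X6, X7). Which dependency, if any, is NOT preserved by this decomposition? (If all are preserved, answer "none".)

Check X2, X6 → X7: no single fragment contains all of {X2, X6, X7}, and the restricted closure of {X2, X6} across the fragments never reaches {X7}.
X5 → X1, X2 is preserved.
X1, X7 → X6 is preserved.
X1 → X4 is preserved.

X2, X6 → X7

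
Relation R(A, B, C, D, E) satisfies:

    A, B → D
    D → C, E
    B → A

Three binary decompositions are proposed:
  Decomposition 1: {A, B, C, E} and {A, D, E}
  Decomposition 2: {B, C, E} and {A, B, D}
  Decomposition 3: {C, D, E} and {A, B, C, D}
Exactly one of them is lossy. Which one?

Decomposition 1: common = {A, E}, closure = {A, E} → lossy.
Decomposition 2: common = {B}, closure = {A, B, C, D, E} → lossless.
Decomposition 3: common = {C, D}, closure = {C, D, E} → lossless.

Decomposition 1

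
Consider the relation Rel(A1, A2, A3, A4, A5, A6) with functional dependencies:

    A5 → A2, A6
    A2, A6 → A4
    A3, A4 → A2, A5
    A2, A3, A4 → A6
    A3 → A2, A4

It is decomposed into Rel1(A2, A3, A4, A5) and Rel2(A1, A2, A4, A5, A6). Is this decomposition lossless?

No

Common attributes: Rel1 ∩ Rel2 = {A2, A4, A5}.
Closure of {A2, A4, A5}: A5 → A2, A6 applies, adding A6. So (A2, A4, A5)⁺ = {A2, A4, A5, A6}.
The closure contains neither all of Rel1 = {A2, A3, A4, A5} nor all of Rel2 = {A1, A2, A4, A5, A6}, so the common attributes are not a superkey of either fragment. The join is lossy.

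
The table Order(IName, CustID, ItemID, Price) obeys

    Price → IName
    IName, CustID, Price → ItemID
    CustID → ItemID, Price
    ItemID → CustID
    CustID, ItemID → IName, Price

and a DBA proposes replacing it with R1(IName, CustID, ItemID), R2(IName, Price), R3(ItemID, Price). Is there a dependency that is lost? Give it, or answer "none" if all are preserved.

Price → IName lies within R2.
IName, CustID, Price → ItemID: restricted closure across fragments reaches ItemID.
CustID → ItemID, Price: restricted closure across fragments reaches ItemID, Price.
ItemID → CustID lies within R1.
CustID, ItemID → IName, Price: restricted closure across fragments reaches IName, Price.
Every dependency is enforceable on the fragments, so the decomposition is dependency-preserving.

none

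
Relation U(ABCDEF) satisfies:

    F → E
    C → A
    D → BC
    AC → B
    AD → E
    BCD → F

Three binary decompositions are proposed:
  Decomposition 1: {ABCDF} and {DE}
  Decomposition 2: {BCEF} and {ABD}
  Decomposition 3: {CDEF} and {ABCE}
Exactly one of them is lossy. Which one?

Decomposition 1: common = {D}, closure = {ABCDEF} → lossless.
Decomposition 2: common = {B}, closure = {B} → lossy.
Decomposition 3: common = {CE}, closure = {ABCE} → lossless.

Decomposition 2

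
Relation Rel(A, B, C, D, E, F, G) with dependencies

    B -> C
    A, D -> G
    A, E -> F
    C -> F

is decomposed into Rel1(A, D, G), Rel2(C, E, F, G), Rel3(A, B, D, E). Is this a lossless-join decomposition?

No

Chase test. Columns are A, B, C, D, E, F, G; row i has aⱼ where attribute j ∈ Reli, else bᵢⱼ.
Initial tableau (one row per fragment):
  row 1: a1 b12 b13 a4 b15 b16 a7
  row 2: b21 b22 a3 b24 a5 a6 a7
  row 3: a1 a2 b33 a4 a5 b36 b37
Rows 1 and 3 agree on A, D; apply A, D→G and equate their G entries.
No row becomes fully distinguished — the join is lossy.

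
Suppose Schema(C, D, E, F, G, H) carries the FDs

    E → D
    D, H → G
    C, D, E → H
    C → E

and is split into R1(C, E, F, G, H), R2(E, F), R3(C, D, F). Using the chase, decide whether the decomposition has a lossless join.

Chase test. Columns are C, D, E, F, G, H; row i has aⱼ where attribute j ∈ Ri, else bᵢⱼ.
Initial tableau (one row per fragment):
  row 1: a1 b12 a3 a4 a5 a6
  row 2: b21 b22 a3 a4 b25 b26
  row 3: a1 a2 b33 a4 b35 b36
Rows 1 and 2 agree on E; apply E→D and equate their D entries.
Rows 1 and 3 agree on C; apply C→E and equate their E entries.
Rows 1 and 3 agree on E; apply E→D and equate their D entries.
Rows 1 and 3 agree on C, D, E; apply C, D, E→H and equate their H entries.
Rows 1 and 3 agree on D, H; apply D, H→G and equate their G entries.
Row 1 is now all distinguished symbols — the join is lossless.

Yes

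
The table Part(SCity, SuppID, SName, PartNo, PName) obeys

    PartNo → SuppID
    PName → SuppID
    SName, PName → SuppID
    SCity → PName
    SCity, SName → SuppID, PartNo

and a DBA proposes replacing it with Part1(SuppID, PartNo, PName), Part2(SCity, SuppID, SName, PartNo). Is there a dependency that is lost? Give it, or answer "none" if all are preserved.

SCity → PName

Check SCity → PName: no single fragment contains all of {SCity, PName}, and the restricted closure of {SCity} across the fragments never reaches {PName}.
PartNo → SuppID is preserved.
PName → SuppID is preserved.
SName, PName → SuppID is preserved.
SCity, SName → SuppID, PartNo is preserved.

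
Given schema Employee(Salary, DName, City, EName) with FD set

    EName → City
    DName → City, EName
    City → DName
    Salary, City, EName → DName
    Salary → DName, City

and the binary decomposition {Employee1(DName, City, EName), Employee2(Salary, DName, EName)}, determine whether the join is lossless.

Yes

Common attributes: Employee1 ∩ Employee2 = {DName, EName}.
Closure of {DName, EName}: EName → City applies, adding City. So (DName, EName)⁺ = {DName, City, EName}.
This closure contains every attribute of Employee1, so Employee1 ∩ Employee2 → Employee1. The join is lossless.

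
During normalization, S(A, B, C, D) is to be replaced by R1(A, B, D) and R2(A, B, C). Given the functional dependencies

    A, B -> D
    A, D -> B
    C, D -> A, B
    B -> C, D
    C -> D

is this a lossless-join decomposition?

Common attributes: R1 ∩ R2 = {A, B}.
Closure of {A, B}: A, B → D applies, adding D; B → C, D applies, adding C. So (A, B)⁺ = {A, B, C, D}.
This closure contains every attribute of R1, so R1 ∩ R2 → R1. The join is lossless.

Yes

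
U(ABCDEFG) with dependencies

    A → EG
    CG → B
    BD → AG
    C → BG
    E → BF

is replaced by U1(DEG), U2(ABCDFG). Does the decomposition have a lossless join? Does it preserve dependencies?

Lossless test: (DG)⁺ = {DG}, which is a superkey of neither fragment — lossy.
Dependency preservation: the restricted closure of {A} across the fragments never reaches {EG}, so A → EG cannot be enforced without a join — not preserved.

lossy and not dependency-preserving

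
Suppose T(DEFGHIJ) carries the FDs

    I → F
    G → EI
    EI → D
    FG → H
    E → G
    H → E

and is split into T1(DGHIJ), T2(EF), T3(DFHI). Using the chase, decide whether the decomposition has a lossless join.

No

Chase test. Columns are DEFGHIJ; row i has aⱼ where attribute j ∈ Ti, else bᵢⱼ.
Initial tableau (one row per fragment):
  row 1: a1 b12 b13 a4 a5 a6 a7
  row 2: b21 a2 a3 b24 b25 b26 b27
  row 3: a1 b32 a3 b34 a5 a6 b37
Rows 1 and 3 agree on I; apply I→F and equate their F entries.
Rows 1 and 3 agree on H; apply H→E and equate their E entries.
Rows 1 and 3 agree on E; apply E→G and equate their G entries.
No row becomes fully distinguished — the join is lossy.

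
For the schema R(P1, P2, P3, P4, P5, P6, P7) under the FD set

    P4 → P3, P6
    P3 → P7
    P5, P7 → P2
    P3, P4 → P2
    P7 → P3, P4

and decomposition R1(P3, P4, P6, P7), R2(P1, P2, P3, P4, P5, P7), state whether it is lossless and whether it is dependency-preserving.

Lossless test: (P3, P4, P7)⁺ = {P2, P3, P4, P6, P7}, which contains all of one fragment — lossless.
Dependency preservation: every FD's attributes lie within a single fragment, so each can be enforced locally — preserved.

lossless and dependency-preserving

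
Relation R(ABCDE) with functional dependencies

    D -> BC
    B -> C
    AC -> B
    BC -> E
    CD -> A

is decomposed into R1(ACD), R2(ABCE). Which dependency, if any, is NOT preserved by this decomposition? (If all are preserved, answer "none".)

D → BC: restricted closure across fragments reaches BC.
B → C lies within R2.
AC → B lies within R2.
BC → E lies within R2.
CD → A lies within R1.
Every dependency is enforceable on the fragments, so the decomposition is dependency-preserving.

none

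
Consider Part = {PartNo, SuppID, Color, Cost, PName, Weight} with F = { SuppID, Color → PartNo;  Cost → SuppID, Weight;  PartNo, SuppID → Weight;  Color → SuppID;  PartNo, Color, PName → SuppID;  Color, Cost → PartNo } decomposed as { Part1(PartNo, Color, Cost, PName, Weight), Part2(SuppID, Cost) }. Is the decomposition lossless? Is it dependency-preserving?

Lossless test: (Cost)⁺ = {SuppID, Cost, Weight}, which contains all of one fragment — lossless.
Dependency preservation: the restricted closure of {PartNo, SuppID} across the fragments never reaches {Weight}, so PartNo, SuppID → Weight cannot be enforced without a join — not preserved.

lossless but not dependency-preserving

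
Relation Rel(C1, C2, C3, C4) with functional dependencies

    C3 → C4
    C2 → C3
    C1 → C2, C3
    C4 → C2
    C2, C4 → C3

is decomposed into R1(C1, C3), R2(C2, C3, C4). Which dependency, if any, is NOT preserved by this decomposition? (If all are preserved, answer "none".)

C3 → C4 lies within R2.
C2 → C3 lies within R2.
C1 → C2, C3: restricted closure across fragments reaches C2, C3.
C4 → C2 lies within R2.
C2, C4 → C3 lies within R2.
Every dependency is enforceable on the fragments, so the decomposition is dependency-preserving.

none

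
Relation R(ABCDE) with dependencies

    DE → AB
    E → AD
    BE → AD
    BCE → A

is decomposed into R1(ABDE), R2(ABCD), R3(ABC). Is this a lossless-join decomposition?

No

Chase test. Columns are ABCDE; row i has aⱼ where attribute j ∈ Ri, else bᵢⱼ.
Initial tableau (one row per fragment):
  row 1: a1 a2 b13 a4 a5
  row 2: a1 a2 a3 a4 b25
  row 3: a1 a2 a3 b34 b35
No row becomes fully distinguished — the join is lossy.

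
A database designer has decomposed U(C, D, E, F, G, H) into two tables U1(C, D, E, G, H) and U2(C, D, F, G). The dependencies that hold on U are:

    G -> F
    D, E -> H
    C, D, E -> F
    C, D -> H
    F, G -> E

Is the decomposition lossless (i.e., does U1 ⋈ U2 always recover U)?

Common attributes: U1 ∩ U2 = {C, D, G}.
Closure of {C, D, G}: G → F applies, adding F; C, D → H applies, adding H; F, G → E applies, adding E. So (C, D, G)⁺ = {C, D, E, F, G, H}.
This closure contains every attribute of U1, so U1 ∩ U2 → U1. The join is lossless.

Yes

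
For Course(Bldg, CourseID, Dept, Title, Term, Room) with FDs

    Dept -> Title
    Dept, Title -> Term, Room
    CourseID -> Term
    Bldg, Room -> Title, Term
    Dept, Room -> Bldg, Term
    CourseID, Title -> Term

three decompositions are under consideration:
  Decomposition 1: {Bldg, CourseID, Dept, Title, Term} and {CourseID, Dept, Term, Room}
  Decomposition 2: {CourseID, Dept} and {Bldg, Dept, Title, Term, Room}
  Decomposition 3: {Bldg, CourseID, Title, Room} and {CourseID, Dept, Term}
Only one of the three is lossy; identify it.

Decomposition 1: common = {CourseID, Dept, Term}, closure = {Bldg, CourseID, Dept, Title, Term, Room} → lossless.
Decomposition 2: common = {Dept}, closure = {Bldg, Dept, Title, Term, Room} → lossless.
Decomposition 3: common = {CourseID}, closure = {CourseID, Term} → lossy.

Decomposition 3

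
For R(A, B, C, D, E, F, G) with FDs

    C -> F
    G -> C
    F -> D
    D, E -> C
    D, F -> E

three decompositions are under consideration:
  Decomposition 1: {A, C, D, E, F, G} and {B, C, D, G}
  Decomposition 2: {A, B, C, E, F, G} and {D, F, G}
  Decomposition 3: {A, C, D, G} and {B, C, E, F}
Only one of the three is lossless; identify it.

Decomposition 1: common = {C, D, G}, closure = {C, D, E, F, G} → lossy.
Decomposition 2: common = {F, G}, closure = {C, D, E, F, G} → lossless.
Decomposition 3: common = {C}, closure = {C, D, E, F} → lossy.

Decomposition 2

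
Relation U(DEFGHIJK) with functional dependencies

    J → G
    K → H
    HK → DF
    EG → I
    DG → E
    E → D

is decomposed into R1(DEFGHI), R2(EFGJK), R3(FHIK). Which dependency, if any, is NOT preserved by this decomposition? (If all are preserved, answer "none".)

HK → DF

Check HK → DF: no single fragment contains all of {DFHK}, and the restricted closure of {HK} across the fragments never reaches {DF}.
J → G is preserved.
K → H is preserved.
EG → I is preserved.
DG → E is preserved.
E → D is preserved.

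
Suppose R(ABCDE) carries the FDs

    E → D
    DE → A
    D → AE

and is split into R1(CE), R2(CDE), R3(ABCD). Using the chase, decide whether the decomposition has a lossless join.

Yes

Chase test. Columns are ABCDE; row i has aⱼ where attribute j ∈ Ri, else bᵢⱼ.
Initial tableau (one row per fragment):
  row 1: b11 b12 a3 b14 a5
  row 2: b21 b22 a3 a4 a5
  row 3: a1 a2 a3 a4 b35
Rows 1 and 2 agree on E; apply E→D and equate their D entries.
Rows 1 and 2 agree on DE; apply DE→A and equate their A entries.
Rows 1 and 3 agree on D; apply D→AE and equate their AE entries.
Row 3 is now all distinguished symbols — the join is lossless.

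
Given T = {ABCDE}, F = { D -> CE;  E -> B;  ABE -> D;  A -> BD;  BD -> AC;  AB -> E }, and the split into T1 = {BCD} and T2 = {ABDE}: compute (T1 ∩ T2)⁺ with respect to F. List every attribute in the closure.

T1 ∩ T2 = {BD}.
D → CE applies, adding CE
BD → AC applies, adding A
Closure: {ABCDE}.

ABCDE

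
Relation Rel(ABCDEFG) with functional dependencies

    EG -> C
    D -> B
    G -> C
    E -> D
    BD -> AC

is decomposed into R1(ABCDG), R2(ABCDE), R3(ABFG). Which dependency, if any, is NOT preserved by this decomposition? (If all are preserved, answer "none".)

none

EG → C: restricted closure across fragments reaches C.
D → B lies within R1.
G → C lies within R1.
E → D lies within R2.
BD → AC lies within R1.
Every dependency is enforceable on the fragments, so the decomposition is dependency-preserving.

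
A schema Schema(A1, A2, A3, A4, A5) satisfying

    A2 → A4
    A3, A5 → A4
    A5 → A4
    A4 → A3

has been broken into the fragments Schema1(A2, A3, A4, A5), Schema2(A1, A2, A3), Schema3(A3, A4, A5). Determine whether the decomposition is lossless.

Chase test. Columns are A1, A2, A3, A4, A5; row i has aⱼ where attribute j ∈ Schemai, else bᵢⱼ.
Initial tableau (one row per fragment):
  row 1: b11 a2 a3 a4 a5
  row 2: a1 a2 a3 b24 b25
  row 3: b31 b32 a3 a4 a5
Rows 1 and 2 agree on A2; apply A2→A4 and equate their A4 entries.
No row becomes fully distinguished — the join is lossy.

No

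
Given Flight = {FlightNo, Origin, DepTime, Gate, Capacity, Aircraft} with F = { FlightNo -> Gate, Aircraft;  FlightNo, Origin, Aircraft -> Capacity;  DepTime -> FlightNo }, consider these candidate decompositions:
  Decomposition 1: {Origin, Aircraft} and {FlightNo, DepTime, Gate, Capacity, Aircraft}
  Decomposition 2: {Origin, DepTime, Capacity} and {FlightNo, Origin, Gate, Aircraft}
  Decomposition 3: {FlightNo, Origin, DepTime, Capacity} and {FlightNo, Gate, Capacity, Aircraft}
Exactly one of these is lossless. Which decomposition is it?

Decomposition 3

Decomposition 1: common = {Aircraft}, closure = {Aircraft} → lossy.
Decomposition 2: common = {Origin}, closure = {Origin} → lossy.
Decomposition 3: common = {FlightNo, Capacity}, closure = {FlightNo, Gate, Capacity, Aircraft} → lossless.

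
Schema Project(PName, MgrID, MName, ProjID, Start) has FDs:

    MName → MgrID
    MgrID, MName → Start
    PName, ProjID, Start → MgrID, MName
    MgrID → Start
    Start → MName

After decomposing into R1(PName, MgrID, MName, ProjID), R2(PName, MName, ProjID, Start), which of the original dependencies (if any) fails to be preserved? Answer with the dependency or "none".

none

MName → MgrID lies within R1.
MgrID, MName → Start: restricted closure across fragments reaches Start.
PName, ProjID, Start → MgrID, MName: restricted closure across fragments reaches MgrID, MName.
MgrID → Start: restricted closure across fragments reaches Start.
Start → MName lies within R2.
Every dependency is enforceable on the fragments, so the decomposition is dependency-preserving.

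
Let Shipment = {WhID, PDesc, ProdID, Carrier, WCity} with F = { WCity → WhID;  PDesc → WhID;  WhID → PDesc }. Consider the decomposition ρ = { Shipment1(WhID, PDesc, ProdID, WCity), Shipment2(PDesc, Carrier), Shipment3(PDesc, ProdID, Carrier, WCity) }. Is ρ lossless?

Yes

Chase test. Columns are WhID, PDesc, ProdID, Carrier, WCity; row i has aⱼ where attribute j ∈ Shipmenti, else bᵢⱼ.
Initial tableau (one row per fragment):
  row 1: a1 a2 a3 b14 a5
  row 2: b21 a2 b23 a4 b25
  row 3: b31 a2 a3 a4 a5
Rows 1 and 3 agree on WCity; apply WCity→WhID and equate their WhID entries.
Rows 1 and 2 agree on PDesc; apply PDesc→WhID and equate their WhID entries.
Row 3 is now all distinguished symbols — the join is lossless.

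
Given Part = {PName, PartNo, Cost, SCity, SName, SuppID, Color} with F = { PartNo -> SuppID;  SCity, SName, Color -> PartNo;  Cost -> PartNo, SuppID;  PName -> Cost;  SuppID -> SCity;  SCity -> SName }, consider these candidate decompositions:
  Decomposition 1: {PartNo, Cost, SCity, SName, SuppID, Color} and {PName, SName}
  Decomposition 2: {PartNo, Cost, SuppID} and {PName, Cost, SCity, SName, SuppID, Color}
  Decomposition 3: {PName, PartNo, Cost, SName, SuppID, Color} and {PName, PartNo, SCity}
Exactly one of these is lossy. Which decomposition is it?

Decomposition 1: common = {SName}, closure = {SName} → lossy.
Decomposition 2: common = {Cost, SuppID}, closure = {PartNo, Cost, SCity, SName, SuppID} → lossless.
Decomposition 3: common = {PName, PartNo}, closure = {PName, PartNo, Cost, SCity, SName, SuppID} → lossless.

Decomposition 1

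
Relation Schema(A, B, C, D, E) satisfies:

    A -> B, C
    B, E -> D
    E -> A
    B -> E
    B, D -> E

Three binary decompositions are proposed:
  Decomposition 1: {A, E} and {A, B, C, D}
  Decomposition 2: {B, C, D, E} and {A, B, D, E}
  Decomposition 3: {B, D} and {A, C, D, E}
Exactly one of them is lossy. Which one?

Decomposition 3

Decomposition 1: common = {A}, closure = {A, B, C, D, E} → lossless.
Decomposition 2: common = {B, D, E}, closure = {A, B, C, D, E} → lossless.
Decomposition 3: common = {D}, closure = {D} → lossy.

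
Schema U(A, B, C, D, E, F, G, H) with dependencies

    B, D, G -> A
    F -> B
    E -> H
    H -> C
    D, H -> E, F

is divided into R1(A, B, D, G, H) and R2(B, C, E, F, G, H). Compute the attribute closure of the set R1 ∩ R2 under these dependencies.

B, C, G, H

R1 ∩ R2 = {B, G, H}.
H → C applies, adding C
Closure: {B, C, G, H}.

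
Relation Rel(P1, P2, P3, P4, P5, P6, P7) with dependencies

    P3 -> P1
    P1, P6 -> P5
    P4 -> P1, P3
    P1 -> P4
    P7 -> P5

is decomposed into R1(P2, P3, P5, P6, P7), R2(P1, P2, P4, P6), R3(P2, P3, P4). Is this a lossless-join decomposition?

Chase test. Columns are P1, P2, P3, P4, P5, P6, P7; row i has aⱼ where attribute j ∈ Ri, else bᵢⱼ.
Initial tableau (one row per fragment):
  row 1: b11 a2 a3 b14 a5 a6 a7
  row 2: a1 a2 b23 a4 b25 a6 b27
  row 3: b31 a2 a3 a4 b35 b36 b37
Rows 1 and 3 agree on P3; apply P3→P1 and equate their P1 entries.
Rows 2 and 3 agree on P4; apply P4→P1, P3 and equate their P1, P3 entries.
Rows 1 and 2 agree on P1; apply P1→P4 and equate their P4 entries.
Rows 1 and 2 agree on P1, P6; apply P1, P6→P5 and equate their P5 entries.
Row 1 is now all distinguished symbols — the join is lossless.

Yes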